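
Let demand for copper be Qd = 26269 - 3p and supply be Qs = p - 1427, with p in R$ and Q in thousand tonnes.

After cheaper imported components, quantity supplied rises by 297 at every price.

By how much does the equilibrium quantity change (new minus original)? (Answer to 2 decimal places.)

Initially, 26269 - 3p = p - 1427, so 27696 = 4p and p = 6924, Q = 5497.
With the change applied: demand Qd = 26269 - 3p, supply Qs = p - 1130.
Equate the new curves: 26269 - 3p = p - 1130, giving 27399 = 4p, p = 6849.75, Q = 5719.75.
ΔQ = 5719.75 − 5497 = +222.75.

+222.75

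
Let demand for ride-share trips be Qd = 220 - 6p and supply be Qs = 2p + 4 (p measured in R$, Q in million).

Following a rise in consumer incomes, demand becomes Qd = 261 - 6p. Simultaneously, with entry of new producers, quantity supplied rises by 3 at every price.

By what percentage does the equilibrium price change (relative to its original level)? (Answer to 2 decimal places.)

+17.59

Initially, 220 - 6p = 2p + 4, so 216 = 8p and p = 27, Q = 58.
The new curves are Qd = 261 - 6p (demand) and Qs = 2p + 7 (supply).
Clearing the new market: 261 - 6p = 2p + 7, so p = 31.75 and Q = 70.5.
%Δp = (31.75 − 27) / 27 × 100 = +17.59%.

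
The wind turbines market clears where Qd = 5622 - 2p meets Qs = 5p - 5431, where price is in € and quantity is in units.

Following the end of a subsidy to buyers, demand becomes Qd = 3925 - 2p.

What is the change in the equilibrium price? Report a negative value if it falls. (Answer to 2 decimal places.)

-242.43

Solve the original market: 5622 - 2p = 5p - 5431, hence p = 1579 and Q = 2464.
After the shift, demand is Qd = 3925 - 2p and supply is Qs = 5p - 5431.
Equate the new curves: 3925 - 2p = 5p - 5431, giving 9356 = 7p, p = 9356/7 ≈ 1336.5714, Q = 8763/7 ≈ 1251.8571.
Δp = 1336.5714 − 1579 = -242.43.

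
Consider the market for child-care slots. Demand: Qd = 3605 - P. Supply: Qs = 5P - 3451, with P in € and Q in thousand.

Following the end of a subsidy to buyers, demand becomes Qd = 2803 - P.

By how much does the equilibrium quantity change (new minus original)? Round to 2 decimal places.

-668.33

Solve the original market: 3605 - P = 5P - 3451, hence P = 1176 and Q = 2429.
With the change applied: demand Qd = 2803 - P, supply Qs = 5P - 3451.
Equate the new curves: 2803 - P = 5P - 3451, giving 6254 = 6P, P = 3127/3 ≈ 1042.3333, Q = 5282/3 ≈ 1760.6667.
ΔQ = 1760.6667 − 2429 = -668.33.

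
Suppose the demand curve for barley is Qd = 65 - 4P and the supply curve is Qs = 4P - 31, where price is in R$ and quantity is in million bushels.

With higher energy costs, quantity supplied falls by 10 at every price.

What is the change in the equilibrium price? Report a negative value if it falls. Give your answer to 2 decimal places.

Solve the original market: 65 - 4P = 4P - 31, hence P = 12 and Q = 17.
The shock moves the curves to Qd = 65 - 4P and Qs = 4P - 41.
Setting them equal: 65 - 4P = 4P - 41 → 106 = 8P, so P = 13.25 and Q = 12.
ΔP = 13.25 − 12 = +1.25.

+1.25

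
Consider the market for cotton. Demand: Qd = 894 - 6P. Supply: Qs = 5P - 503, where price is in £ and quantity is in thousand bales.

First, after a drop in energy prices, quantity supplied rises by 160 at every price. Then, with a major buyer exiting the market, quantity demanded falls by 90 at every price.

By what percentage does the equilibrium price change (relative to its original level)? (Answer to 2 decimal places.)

-17.90

Before the shock: 894 - 6P = 5P - 503 ⇒ 1397 = 11P ⇒ P = 127, Q = 132.
After the shift, demand is Qd = 804 - 6P and supply is Qs = 5P - 343.
New equilibrium: 804 - 6P = 5P - 343 ⇒ 1147 = 11P ⇒ P = 1147/11 ≈ 104.2727, Q = 1962/11 ≈ 178.3636.
%ΔP = (104.2727 − 127) / 127 × 100 = -17.90%.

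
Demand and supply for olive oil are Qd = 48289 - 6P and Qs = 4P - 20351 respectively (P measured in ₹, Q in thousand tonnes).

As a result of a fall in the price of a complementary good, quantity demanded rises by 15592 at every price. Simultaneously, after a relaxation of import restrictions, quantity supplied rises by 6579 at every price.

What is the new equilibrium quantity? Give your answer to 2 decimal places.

17289.20

Original equilibrium: 48289 - 6P = 4P - 20351 gives 68640 = 10P, so P = 6864 and Q = 7105.
After the shift, demand is Qd = 63881 - 6P and supply is Qs = 4P - 13772.
Equate the new curves: 63881 - 6P = 4P - 13772, giving 77653 = 10P, P = 7765.3, Q = 17289.2.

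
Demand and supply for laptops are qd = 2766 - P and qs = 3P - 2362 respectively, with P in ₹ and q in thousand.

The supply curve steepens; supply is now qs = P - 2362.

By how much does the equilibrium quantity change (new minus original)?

-1282

Solve the original market: 2766 - P = 3P - 2362, hence P = 1282 and q = 1484.
The new curves are qd = 2766 - P (demand) and qs = P - 2362 (supply).
Setting them equal: 2766 - P = P - 2362 → 5128 = 2P, so P = 2564 and q = 202.
Δq = 202 − 1484 = -1282.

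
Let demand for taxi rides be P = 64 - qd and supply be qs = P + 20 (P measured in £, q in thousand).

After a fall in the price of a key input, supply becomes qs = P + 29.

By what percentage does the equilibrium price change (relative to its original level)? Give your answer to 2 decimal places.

-20.45

Solve the original market: 64 - P = P + 20, hence P = 22 and q = 42.
The shock moves the curves to qd = 64 - P and qs = P + 29.
Clearing the new market: 64 - P = P + 29, so P = 17.5 and q = 46.5.
%ΔP = (17.5 − 22) / 22 × 100 = -20.45%.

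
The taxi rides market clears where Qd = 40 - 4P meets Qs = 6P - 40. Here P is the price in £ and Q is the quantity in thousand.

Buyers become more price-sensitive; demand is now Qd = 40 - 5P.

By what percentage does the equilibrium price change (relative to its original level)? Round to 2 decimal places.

-9.09

Solve the original market: 40 - 4P = 6P - 40, hence P = 8 and Q = 8.
The new curves are Qd = 40 - 5P (demand) and Qs = 6P - 40 (supply).
Clearing the new market: 40 - 5P = 6P - 40, so P = 80/11 ≈ 7.2727 and Q = 40/11 ≈ 3.6364.
%ΔP = (7.2727 − 8) / 8 × 100 = -9.09%.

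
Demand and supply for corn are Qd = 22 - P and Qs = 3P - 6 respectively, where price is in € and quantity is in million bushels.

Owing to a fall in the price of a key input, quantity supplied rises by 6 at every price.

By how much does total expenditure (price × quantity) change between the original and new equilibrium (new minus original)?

Solve the original market: 22 - P = 3P - 6, hence P = 7 and Q = 15.
The new curves are Qd = 22 - P (demand) and Qs = 3P (supply).
Setting them equal: 22 - P = 3P → 22 = 4P, so P = 5.5 and Q = 16.5.
Expenditure moves from 7×15 = 105 to 5.5×16.5 = 90.75; change = -14.25.

-14.25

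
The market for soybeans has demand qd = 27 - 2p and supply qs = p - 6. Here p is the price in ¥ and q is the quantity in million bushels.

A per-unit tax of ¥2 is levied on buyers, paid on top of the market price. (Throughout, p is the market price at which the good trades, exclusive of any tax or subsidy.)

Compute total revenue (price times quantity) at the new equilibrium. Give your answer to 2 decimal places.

35.44

Initially, 27 - 2p = p - 6, so 33 = 3p and p = 11, q = 5.
Since buyers pay the price plus the tax, the effective demand curve becomes qd = 23 - 2p.
New equilibrium: 23 - 2p = p - 6 ⇒ 29 = 3p ⇒ p = 29/3 ≈ 9.6667, q = 11/3 ≈ 3.6667.
New expenditure = 9.6667 × 3.6667 = 35.44.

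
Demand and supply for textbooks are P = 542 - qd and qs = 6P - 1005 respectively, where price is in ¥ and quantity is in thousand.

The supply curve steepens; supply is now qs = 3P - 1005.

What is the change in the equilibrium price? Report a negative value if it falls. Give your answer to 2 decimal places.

+165.75

Before the shock: 542 - P = 6P - 1005 ⇒ 1547 = 7P ⇒ P = 221, q = 321.
The new curves are qd = 542 - P (demand) and qs = 3P - 1005 (supply).
New equilibrium: 542 - P = 3P - 1005 ⇒ 1547 = 4P ⇒ P = 386.75, q = 155.25.
ΔP = 386.75 − 221 = +165.75.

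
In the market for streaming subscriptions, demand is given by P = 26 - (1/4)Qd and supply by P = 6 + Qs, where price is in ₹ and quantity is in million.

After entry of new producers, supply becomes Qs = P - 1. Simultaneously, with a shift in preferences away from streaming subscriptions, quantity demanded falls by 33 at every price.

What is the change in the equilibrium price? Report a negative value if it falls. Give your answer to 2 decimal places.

Solve the original market: 104 - 4P = P - 6, hence P = 22 and Q = 16.
After the shift, demand is Qd = 71 - 4P and supply is Qs = P - 1.
Setting them equal: 71 - 4P = P - 1 → 72 = 5P, so P = 14.4 and Q = 13.4.
ΔP = 14.4 − 22 = -7.60.

-7.60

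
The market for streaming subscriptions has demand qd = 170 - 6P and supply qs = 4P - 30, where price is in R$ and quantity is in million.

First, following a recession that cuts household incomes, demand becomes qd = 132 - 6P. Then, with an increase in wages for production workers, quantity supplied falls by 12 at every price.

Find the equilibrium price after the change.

17.4

Before the shock: 170 - 6P = 4P - 30 ⇒ 200 = 10P ⇒ P = 20, q = 50.
The shock moves the curves to qd = 132 - 6P and qs = 4P - 42.
Setting them equal: 132 - 6P = 4P - 42 → 174 = 10P, so P = 17.4 and q = 27.6.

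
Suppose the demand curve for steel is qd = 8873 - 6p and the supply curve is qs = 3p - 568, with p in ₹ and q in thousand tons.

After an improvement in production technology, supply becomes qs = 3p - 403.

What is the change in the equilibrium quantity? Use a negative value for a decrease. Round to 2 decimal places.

Original equilibrium: 8873 - 6p = 3p - 568 gives 9441 = 9p, so p = 1049 and q = 2579.
The shock moves the curves to qd = 8873 - 6p and qs = 3p - 403.
Setting them equal: 8873 - 6p = 3p - 403 → 9276 = 9p, so p = 3092/3 ≈ 1030.6667 and q = 2689.
Δq = 2689 − 2579 = +110.00.

+110.00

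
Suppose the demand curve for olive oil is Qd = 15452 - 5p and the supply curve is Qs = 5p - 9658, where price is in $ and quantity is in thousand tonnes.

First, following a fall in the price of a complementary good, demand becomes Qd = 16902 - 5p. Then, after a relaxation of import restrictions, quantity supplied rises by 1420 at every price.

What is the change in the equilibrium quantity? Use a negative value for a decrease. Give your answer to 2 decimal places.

Solve the original market: 15452 - 5p = 5p - 9658, hence p = 2511 and Q = 2897.
After the shift, demand is Qd = 16902 - 5p and supply is Qs = 5p - 8238.
Clearing the new market: 16902 - 5p = 5p - 8238, so p = 2514 and Q = 4332.
ΔQ = 4332 − 2897 = +1435.00.

+1435.00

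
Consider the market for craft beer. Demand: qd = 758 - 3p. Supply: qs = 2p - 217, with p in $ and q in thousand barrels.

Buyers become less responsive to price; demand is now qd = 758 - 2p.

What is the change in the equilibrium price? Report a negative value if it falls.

+48.75

Before the shock: 758 - 3p = 2p - 217 ⇒ 975 = 5p ⇒ p = 195, q = 173.
The shock moves the curves to qd = 758 - 2p and qs = 2p - 217.
Equate the new curves: 758 - 2p = 2p - 217, giving 975 = 4p, p = 243.75, q = 270.5.
Δp = 243.75 − 195 = +48.75.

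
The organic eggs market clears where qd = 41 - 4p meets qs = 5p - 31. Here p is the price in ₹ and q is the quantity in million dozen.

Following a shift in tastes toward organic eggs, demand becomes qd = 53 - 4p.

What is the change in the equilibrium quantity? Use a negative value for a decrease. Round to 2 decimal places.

+6.67

Initially, 41 - 4p = 5p - 31, so 72 = 9p and p = 8, q = 9.
With the change applied: demand qd = 53 - 4p, supply qs = 5p - 31.
Setting them equal: 53 - 4p = 5p - 31 → 84 = 9p, so p = 28/3 ≈ 9.3333 and q = 47/3 ≈ 15.6667.
Δq = 15.6667 − 9 = +6.67.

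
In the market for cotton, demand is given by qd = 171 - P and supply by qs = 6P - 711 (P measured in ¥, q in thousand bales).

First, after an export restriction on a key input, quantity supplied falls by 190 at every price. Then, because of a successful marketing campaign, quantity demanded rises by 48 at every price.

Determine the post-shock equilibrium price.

Before the shock: 171 - P = 6P - 711 ⇒ 882 = 7P ⇒ P = 126, q = 45.
The shock moves the curves to qd = 219 - P and qs = 6P - 901.
Clearing the new market: 219 - P = 6P - 901, so P = 160 and q = 59.

160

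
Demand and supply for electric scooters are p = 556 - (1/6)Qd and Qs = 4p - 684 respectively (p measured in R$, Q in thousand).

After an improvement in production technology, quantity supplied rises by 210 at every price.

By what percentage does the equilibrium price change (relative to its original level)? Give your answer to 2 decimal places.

-5.22

Initially, 3336 - 6p = 4p - 684, so 4020 = 10p and p = 402, Q = 924.
The new curves are Qd = 3336 - 6p (demand) and Qs = 4p - 474 (supply).
Equate the new curves: 3336 - 6p = 4p - 474, giving 3810 = 10p, p = 381, Q = 1050.
%Δp = (381 − 402) / 402 × 100 = -5.22%.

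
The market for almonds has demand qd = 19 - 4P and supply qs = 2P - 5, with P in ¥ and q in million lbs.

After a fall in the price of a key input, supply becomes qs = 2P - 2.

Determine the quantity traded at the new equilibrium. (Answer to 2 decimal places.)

5.00

Solve the original market: 19 - 4P = 2P - 5, hence P = 4 and q = 3.
The shock moves the curves to qd = 19 - 4P and qs = 2P - 2.
Equate the new curves: 19 - 4P = 2P - 2, giving 21 = 6P, P = 3.5, q = 5.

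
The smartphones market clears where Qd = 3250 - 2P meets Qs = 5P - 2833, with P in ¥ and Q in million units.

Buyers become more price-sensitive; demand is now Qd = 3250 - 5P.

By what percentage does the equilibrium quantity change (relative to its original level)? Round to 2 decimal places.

-86.21

Before the shock: 3250 - 2P = 5P - 2833 ⇒ 6083 = 7P ⇒ P = 869, Q = 1512.
The new curves are Qd = 3250 - 5P (demand) and Qs = 5P - 2833 (supply).
Equate the new curves: 3250 - 5P = 5P - 2833, giving 6083 = 10P, P = 608.3, Q = 208.5.
%ΔQ = (208.5 − 1512) / 1512 × 100 = -86.21%.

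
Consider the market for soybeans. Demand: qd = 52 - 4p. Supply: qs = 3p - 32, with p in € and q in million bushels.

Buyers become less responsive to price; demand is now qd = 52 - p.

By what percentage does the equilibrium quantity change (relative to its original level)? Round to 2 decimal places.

+675.00

Original equilibrium: 52 - 4p = 3p - 32 gives 84 = 7p, so p = 12 and q = 4.
The new curves are qd = 52 - p (demand) and qs = 3p - 32 (supply).
Clearing the new market: 52 - p = 3p - 32, so p = 21 and q = 31.
%Δq = (31 − 4) / 4 × 100 = +675.00%.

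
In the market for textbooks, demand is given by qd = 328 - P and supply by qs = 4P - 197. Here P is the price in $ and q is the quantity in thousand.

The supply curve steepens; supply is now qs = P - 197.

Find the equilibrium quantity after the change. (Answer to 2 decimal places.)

65.50

Before the shock: 328 - P = 4P - 197 ⇒ 525 = 5P ⇒ P = 105, q = 223.
The shock moves the curves to qd = 328 - P and qs = P - 197.
Clearing the new market: 328 - P = P - 197, so P = 262.5 and q = 65.5.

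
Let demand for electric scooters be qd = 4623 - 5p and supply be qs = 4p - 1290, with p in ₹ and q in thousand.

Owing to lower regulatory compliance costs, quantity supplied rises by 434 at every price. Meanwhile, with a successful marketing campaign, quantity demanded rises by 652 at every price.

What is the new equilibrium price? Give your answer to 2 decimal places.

681.22

Initially, 4623 - 5p = 4p - 1290, so 5913 = 9p and p = 657, q = 1338.
After the shift, demand is qd = 5275 - 5p and supply is qs = 4p - 856.
New equilibrium: 5275 - 5p = 4p - 856 ⇒ 6131 = 9p ⇒ p = 6131/9 ≈ 681.2222, q = 16820/9 ≈ 1868.8889.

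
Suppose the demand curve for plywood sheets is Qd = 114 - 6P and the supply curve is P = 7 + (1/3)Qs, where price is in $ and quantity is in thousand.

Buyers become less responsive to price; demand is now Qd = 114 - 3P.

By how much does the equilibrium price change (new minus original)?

+7.5

Solve the original market: 114 - 6P = 3P - 21, hence P = 15 and Q = 24.
With the change applied: demand Qd = 114 - 3P, supply Qs = 3P - 21.
Setting them equal: 114 - 3P = 3P - 21 → 135 = 6P, so P = 22.5 and Q = 46.5.
ΔP = 22.5 − 15 = +7.5.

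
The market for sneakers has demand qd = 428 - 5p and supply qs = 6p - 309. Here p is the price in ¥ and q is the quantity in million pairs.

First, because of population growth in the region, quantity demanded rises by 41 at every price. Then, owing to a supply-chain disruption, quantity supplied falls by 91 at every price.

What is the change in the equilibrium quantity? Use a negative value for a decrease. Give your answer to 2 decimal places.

Before the shock: 428 - 5p = 6p - 309 ⇒ 737 = 11p ⇒ p = 67, q = 93.
The new curves are qd = 469 - 5p (demand) and qs = 6p - 400 (supply).
Setting them equal: 469 - 5p = 6p - 400 → 869 = 11p, so p = 79 and q = 74.
Δq = 74 − 93 = -19.00.

-19.00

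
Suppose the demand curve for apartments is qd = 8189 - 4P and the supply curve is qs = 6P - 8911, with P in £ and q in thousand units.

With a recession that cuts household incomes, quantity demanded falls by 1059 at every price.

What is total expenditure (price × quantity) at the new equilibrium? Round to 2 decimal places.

1144685.76

Original equilibrium: 8189 - 4P = 6P - 8911 gives 17100 = 10P, so P = 1710 and q = 1349.
The new curves are qd = 7130 - 4P (demand) and qs = 6P - 8911 (supply).
Clearing the new market: 7130 - 4P = 6P - 8911, so P = 1604.1 and q = 713.6.
New expenditure = 1604.1 × 713.6 = 1144685.76.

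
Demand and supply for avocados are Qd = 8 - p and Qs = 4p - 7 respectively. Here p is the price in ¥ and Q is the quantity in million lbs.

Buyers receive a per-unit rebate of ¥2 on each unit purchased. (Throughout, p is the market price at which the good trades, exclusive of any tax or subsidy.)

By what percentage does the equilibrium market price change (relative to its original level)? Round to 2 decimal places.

+13.33

Original equilibrium: 8 - p = 4p - 7 gives 15 = 5p, so p = 3 and Q = 5.
Since buyers' out-of-pocket price is the market price minus the rebate, the effective demand curve becomes Qd = 10 - p.
Equate the new curves: 10 - p = 4p - 7, giving 17 = 5p, p = 3.4, Q = 6.6.
%Δp = (3.4 − 3) / 3 × 100 = +13.33%.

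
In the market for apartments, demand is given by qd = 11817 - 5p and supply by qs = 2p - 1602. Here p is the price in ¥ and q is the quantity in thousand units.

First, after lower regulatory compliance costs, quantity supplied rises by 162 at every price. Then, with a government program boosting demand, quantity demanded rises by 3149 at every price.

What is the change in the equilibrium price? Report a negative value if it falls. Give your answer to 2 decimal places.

Initially, 11817 - 5p = 2p - 1602, so 13419 = 7p and p = 1917, q = 2232.
With the change applied: demand qd = 14966 - 5p, supply qs = 2p - 1440.
Clearing the new market: 14966 - 5p = 2p - 1440, so p = 16406/7 ≈ 2343.7143 and q = 22732/7 ≈ 3247.4286.
Δp = 2343.7143 − 1917 = +426.71.

+426.71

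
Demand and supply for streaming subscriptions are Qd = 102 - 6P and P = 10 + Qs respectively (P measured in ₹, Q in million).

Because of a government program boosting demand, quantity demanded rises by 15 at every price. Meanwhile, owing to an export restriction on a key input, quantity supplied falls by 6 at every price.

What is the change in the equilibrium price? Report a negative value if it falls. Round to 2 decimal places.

Solve the original market: 102 - 6P = P - 10, hence P = 16 and Q = 6.
With the change applied: demand Qd = 117 - 6P, supply Qs = P - 16.
New equilibrium: 117 - 6P = P - 16 ⇒ 133 = 7P ⇒ P = 19, Q = 3.
ΔP = 19 − 16 = +3.00.

+3.00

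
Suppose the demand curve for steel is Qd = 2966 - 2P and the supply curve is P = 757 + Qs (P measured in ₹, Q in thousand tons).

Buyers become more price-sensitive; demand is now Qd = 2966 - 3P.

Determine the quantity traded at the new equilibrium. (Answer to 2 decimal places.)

Original equilibrium: 2966 - 2P = P - 757 gives 3723 = 3P, so P = 1241 and Q = 484.
The shock moves the curves to Qd = 2966 - 3P and Qs = P - 757.
Clearing the new market: 2966 - 3P = P - 757, so P = 930.75 and Q = 173.75.

173.75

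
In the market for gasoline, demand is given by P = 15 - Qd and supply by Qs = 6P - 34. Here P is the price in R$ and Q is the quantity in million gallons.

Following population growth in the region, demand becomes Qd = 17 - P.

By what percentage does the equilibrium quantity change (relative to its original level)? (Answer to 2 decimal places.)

Initially, 15 - P = 6P - 34, so 49 = 7P and P = 7, Q = 8.
The shock moves the curves to Qd = 17 - P and Qs = 6P - 34.
New equilibrium: 17 - P = 6P - 34 ⇒ 51 = 7P ⇒ P = 51/7 ≈ 7.2857, Q = 68/7 ≈ 9.7143.
%ΔQ = (9.7143 − 8) / 8 × 100 = +21.43%.

+21.43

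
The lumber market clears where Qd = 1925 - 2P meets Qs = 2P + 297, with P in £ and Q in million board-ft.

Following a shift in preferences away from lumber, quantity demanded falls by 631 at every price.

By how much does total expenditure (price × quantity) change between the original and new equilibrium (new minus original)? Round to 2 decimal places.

Initially, 1925 - 2P = 2P + 297, so 1628 = 4P and P = 407, Q = 1111.
The new curves are Qd = 1294 - 2P (demand) and Qs = 2P + 297 (supply).
Clearing the new market: 1294 - 2P = 2P + 297, so P = 249.25 and Q = 795.5.
Expenditure moves from 407×1111 = 452177 to 249.25×795.5 = 198278.375; change = -253898.63.

-253898.63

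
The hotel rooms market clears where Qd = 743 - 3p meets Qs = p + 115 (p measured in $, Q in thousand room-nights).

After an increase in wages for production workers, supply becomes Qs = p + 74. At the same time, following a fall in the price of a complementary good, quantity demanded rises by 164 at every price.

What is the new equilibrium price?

Solve the original market: 743 - 3p = p + 115, hence p = 157 and Q = 272.
With the change applied: demand Qd = 907 - 3p, supply Qs = p + 74.
Equate the new curves: 907 - 3p = p + 74, giving 833 = 4p, p = 208.25, Q = 282.25.

208.25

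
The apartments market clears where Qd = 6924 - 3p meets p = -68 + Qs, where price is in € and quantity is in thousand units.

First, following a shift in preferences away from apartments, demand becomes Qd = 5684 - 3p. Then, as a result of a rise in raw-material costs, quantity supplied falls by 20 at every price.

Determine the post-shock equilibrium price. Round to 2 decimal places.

1409.00

Initially, 6924 - 3p = p + 68, so 6856 = 4p and p = 1714, Q = 1782.
With the change applied: demand Qd = 5684 - 3p, supply Qs = p + 48.
Clearing the new market: 5684 - 3p = p + 48, so p = 1409 and Q = 1457.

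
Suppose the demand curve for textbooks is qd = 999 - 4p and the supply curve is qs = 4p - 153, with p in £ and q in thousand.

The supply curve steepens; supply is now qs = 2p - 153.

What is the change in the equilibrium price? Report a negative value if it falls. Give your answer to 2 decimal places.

Original equilibrium: 999 - 4p = 4p - 153 gives 1152 = 8p, so p = 144 and q = 423.
The new curves are qd = 999 - 4p (demand) and qs = 2p - 153 (supply).
New equilibrium: 999 - 4p = 2p - 153 ⇒ 1152 = 6p ⇒ p = 192, q = 231.
Δp = 192 − 144 = +48.00.

+48.00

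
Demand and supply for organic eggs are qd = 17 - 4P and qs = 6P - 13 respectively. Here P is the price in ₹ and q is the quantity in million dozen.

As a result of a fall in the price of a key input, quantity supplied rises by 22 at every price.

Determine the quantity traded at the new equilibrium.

Before the shock: 17 - 4P = 6P - 13 ⇒ 30 = 10P ⇒ P = 3, q = 5.
The new curves are qd = 17 - 4P (demand) and qs = 6P + 9 (supply).
Equate the new curves: 17 - 4P = 6P + 9, giving 8 = 10P, P = 0.8, q = 13.8.

13.8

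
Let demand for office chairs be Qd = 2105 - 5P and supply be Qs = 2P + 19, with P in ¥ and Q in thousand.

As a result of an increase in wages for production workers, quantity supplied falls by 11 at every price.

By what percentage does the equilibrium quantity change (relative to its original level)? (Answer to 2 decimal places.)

Before the shock: 2105 - 5P = 2P + 19 ⇒ 2086 = 7P ⇒ P = 298, Q = 615.
After the shift, demand is Qd = 2105 - 5P and supply is Qs = 2P + 8.
New equilibrium: 2105 - 5P = 2P + 8 ⇒ 2097 = 7P ⇒ P = 2097/7 ≈ 299.5714, Q = 4250/7 ≈ 607.1429.
%ΔQ = (607.1429 − 615) / 615 × 100 = -1.28%.

-1.28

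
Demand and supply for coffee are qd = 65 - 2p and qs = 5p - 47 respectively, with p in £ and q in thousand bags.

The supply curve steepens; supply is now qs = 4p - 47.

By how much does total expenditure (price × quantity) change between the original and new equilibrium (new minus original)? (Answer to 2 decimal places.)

-11.56

Initially, 65 - 2p = 5p - 47, so 112 = 7p and p = 16, q = 33.
The new curves are qd = 65 - 2p (demand) and qs = 4p - 47 (supply).
New equilibrium: 65 - 2p = 4p - 47 ⇒ 112 = 6p ⇒ p = 56/3 ≈ 18.6667, q = 83/3 ≈ 27.6667.
Expenditure moves from 16×33 = 528 to 18.6667×27.6667 = 516.4444; change = -11.56.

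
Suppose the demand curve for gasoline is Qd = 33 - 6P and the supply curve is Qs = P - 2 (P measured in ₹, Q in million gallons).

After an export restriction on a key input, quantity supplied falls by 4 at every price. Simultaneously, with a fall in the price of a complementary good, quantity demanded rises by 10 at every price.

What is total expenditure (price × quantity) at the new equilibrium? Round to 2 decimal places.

Original equilibrium: 33 - 6P = P - 2 gives 35 = 7P, so P = 5 and Q = 3.
The new curves are Qd = 43 - 6P (demand) and Qs = P - 6 (supply).
New equilibrium: 43 - 6P = P - 6 ⇒ 49 = 7P ⇒ P = 7, Q = 1.
New expenditure = 7 × 1 = 7.00.

7.00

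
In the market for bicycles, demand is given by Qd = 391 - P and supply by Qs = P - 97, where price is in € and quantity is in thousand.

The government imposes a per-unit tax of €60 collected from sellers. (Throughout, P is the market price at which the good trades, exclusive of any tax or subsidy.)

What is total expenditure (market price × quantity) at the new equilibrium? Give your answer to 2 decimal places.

Initially, 391 - P = P - 97, so 488 = 2P and P = 244, Q = 147.
Since sellers keep the price net of the tax, the effective supply curve becomes Qs = P - 157.
Clearing the new market: 391 - P = P - 157, so P = 274 and Q = 117.
New expenditure = 274 × 117 = 32058.00.

32058.00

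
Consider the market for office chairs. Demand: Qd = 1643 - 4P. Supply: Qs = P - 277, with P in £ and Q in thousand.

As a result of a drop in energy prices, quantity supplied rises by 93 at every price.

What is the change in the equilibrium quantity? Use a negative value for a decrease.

+74.4

Before the shock: 1643 - 4P = P - 277 ⇒ 1920 = 5P ⇒ P = 384, Q = 107.
With the change applied: demand Qd = 1643 - 4P, supply Qs = P - 184.
Clearing the new market: 1643 - 4P = P - 184, so P = 365.4 and Q = 181.4.
ΔQ = 181.4 − 107 = +74.4.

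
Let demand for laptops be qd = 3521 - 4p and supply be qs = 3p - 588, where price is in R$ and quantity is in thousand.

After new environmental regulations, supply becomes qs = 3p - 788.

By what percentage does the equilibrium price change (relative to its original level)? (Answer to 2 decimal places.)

Initially, 3521 - 4p = 3p - 588, so 4109 = 7p and p = 587, q = 1173.
The shock moves the curves to qd = 3521 - 4p and qs = 3p - 788.
Clearing the new market: 3521 - 4p = 3p - 788, so p = 4309/7 ≈ 615.5714 and q = 7411/7 ≈ 1058.7143.
%Δp = (615.5714 − 587) / 587 × 100 = +4.87%.

+4.87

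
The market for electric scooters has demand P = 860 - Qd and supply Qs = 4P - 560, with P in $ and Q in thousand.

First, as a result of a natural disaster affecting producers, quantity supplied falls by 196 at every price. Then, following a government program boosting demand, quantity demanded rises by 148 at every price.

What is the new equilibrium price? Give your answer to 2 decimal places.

Solve the original market: 860 - P = 4P - 560, hence P = 284 and Q = 576.
The shock moves the curves to Qd = 1008 - P and Qs = 4P - 756.
Clearing the new market: 1008 - P = 4P - 756, so P = 352.8 and Q = 655.2.

352.80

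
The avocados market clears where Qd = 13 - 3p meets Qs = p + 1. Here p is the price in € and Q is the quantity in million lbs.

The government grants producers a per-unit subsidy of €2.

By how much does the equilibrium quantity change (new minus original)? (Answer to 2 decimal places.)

Initially, 13 - 3p = p + 1, so 12 = 4p and p = 3, Q = 4.
Since sellers receive the price plus the subsidy, the effective supply curve becomes Qs = p + 3.
New equilibrium: 13 - 3p = p + 3 ⇒ 10 = 4p ⇒ p = 2.5, Q = 5.5.
ΔQ = 5.5 − 4 = +1.50.

+1.50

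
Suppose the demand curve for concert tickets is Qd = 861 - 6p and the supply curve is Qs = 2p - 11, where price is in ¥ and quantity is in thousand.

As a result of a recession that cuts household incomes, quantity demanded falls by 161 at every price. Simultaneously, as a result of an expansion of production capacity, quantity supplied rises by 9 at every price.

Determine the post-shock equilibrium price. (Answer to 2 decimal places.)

Original equilibrium: 861 - 6p = 2p - 11 gives 872 = 8p, so p = 109 and Q = 207.
With the change applied: demand Qd = 700 - 6p, supply Qs = 2p - 2.
Clearing the new market: 700 - 6p = 2p - 2, so p = 87.75 and Q = 173.5.

87.75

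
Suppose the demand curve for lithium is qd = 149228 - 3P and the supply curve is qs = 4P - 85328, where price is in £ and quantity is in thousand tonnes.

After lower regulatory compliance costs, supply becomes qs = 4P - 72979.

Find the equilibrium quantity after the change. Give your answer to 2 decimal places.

Initially, 149228 - 3P = 4P - 85328, so 234556 = 7P and P = 33508, q = 48704.
The new curves are qd = 149228 - 3P (demand) and qs = 4P - 72979 (supply).
Setting them equal: 149228 - 3P = 4P - 72979 → 222207 = 7P, so P = 222207/7 ≈ 31743.8571 and q = 377975/7 ≈ 53996.4286.

53996.43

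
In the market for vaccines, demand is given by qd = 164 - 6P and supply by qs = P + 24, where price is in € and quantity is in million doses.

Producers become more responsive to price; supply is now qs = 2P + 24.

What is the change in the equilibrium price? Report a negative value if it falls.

Before the shock: 164 - 6P = P + 24 ⇒ 140 = 7P ⇒ P = 20, q = 44.
After the shift, demand is qd = 164 - 6P and supply is qs = 2P + 24.
Setting them equal: 164 - 6P = 2P + 24 → 140 = 8P, so P = 17.5 and q = 59.
ΔP = 17.5 − 20 = -2.5.

-2.5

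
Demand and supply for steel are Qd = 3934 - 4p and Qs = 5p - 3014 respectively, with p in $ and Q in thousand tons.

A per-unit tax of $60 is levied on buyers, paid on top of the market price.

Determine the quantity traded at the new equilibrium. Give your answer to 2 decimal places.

712.67

Before the shock: 3934 - 4p = 5p - 3014 ⇒ 6948 = 9p ⇒ p = 772, Q = 846.
Since buyers pay the price plus the tax, the effective demand curve becomes Qd = 3694 - 4p.
Setting them equal: 3694 - 4p = 5p - 3014 → 6708 = 9p, so p = 2236/3 ≈ 745.3333 and Q = 2138/3 ≈ 712.6667.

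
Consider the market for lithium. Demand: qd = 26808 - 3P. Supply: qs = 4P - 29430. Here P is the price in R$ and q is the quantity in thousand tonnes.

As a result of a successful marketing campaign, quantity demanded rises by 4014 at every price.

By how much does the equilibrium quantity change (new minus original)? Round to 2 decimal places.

Solve the original market: 26808 - 3P = 4P - 29430, hence P = 8034 and q = 2706.
The shock moves the curves to qd = 30822 - 3P and qs = 4P - 29430.
New equilibrium: 30822 - 3P = 4P - 29430 ⇒ 60252 = 7P ⇒ P = 60252/7 ≈ 8607.4286, q = 34998/7 ≈ 4999.7143.
Δq = 4999.7143 − 2706 = +2293.71.

+2293.71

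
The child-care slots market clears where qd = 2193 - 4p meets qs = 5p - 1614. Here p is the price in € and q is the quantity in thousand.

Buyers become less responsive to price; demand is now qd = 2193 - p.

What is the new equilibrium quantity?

Original equilibrium: 2193 - 4p = 5p - 1614 gives 3807 = 9p, so p = 423 and q = 501.
The shock moves the curves to qd = 2193 - p and qs = 5p - 1614.
Clearing the new market: 2193 - p = 5p - 1614, so p = 634.5 and q = 1558.5.

1558.5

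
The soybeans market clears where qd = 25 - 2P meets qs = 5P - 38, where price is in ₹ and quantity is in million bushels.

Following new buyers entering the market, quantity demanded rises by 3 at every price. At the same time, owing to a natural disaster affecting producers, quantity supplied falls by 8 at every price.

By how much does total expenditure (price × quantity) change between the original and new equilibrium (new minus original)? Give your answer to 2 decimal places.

+9.49

Solve the original market: 25 - 2P = 5P - 38, hence P = 9 and q = 7.
After the shift, demand is qd = 28 - 2P and supply is qs = 5P - 46.
Equate the new curves: 28 - 2P = 5P - 46, giving 74 = 7P, P = 74/7 ≈ 10.5714, q = 48/7 ≈ 6.8571.
Expenditure moves from 9×7 = 63 to 10.5714×6.8571 = 72.4898; change = +9.49.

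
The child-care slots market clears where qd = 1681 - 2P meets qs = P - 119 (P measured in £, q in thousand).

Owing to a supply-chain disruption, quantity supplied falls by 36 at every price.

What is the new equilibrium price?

612

Initially, 1681 - 2P = P - 119, so 1800 = 3P and P = 600, q = 481.
With the change applied: demand qd = 1681 - 2P, supply qs = P - 155.
Equate the new curves: 1681 - 2P = P - 155, giving 1836 = 3P, P = 612, q = 457.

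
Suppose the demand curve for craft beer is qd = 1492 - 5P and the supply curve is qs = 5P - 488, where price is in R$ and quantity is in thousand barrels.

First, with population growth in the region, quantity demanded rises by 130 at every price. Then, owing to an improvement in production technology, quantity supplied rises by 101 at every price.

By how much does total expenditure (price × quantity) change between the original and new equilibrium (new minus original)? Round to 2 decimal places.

Before the shock: 1492 - 5P = 5P - 488 ⇒ 1980 = 10P ⇒ P = 198, q = 502.
The shock moves the curves to qd = 1622 - 5P and qs = 5P - 387.
Clearing the new market: 1622 - 5P = 5P - 387, so P = 200.9 and q = 617.5.
Expenditure moves from 198×502 = 99396 to 200.9×617.5 = 124055.75; change = +24659.75.

+24659.75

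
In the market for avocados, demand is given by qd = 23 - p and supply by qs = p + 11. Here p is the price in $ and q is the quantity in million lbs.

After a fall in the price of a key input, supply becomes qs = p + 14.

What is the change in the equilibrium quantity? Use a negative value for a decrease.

Before the shock: 23 - p = p + 11 ⇒ 12 = 2p ⇒ p = 6, q = 17.
The new curves are qd = 23 - p (demand) and qs = p + 14 (supply).
Clearing the new market: 23 - p = p + 14, so p = 4.5 and q = 18.5.
Δq = 18.5 − 17 = +1.5.

+1.5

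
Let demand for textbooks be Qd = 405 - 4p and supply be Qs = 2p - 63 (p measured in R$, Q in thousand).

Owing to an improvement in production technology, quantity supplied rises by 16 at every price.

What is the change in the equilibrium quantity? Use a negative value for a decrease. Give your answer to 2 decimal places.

+10.67

Solve the original market: 405 - 4p = 2p - 63, hence p = 78 and Q = 93.
After the shift, demand is Qd = 405 - 4p and supply is Qs = 2p - 47.
New equilibrium: 405 - 4p = 2p - 47 ⇒ 452 = 6p ⇒ p = 226/3 ≈ 75.3333, Q = 311/3 ≈ 103.6667.
ΔQ = 103.6667 − 93 = +10.67.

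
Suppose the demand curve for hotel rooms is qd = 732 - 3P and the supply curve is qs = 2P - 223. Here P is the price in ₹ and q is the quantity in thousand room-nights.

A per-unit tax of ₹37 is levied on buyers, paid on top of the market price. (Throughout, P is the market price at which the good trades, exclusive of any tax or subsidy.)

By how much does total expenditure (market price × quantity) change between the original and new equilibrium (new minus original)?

Initially, 732 - 3P = 2P - 223, so 955 = 5P and P = 191, q = 159.
Since buyers pay the price plus the tax, the effective demand curve becomes qd = 621 - 3P.
Setting them equal: 621 - 3P = 2P - 223 → 844 = 5P, so P = 168.8 and q = 114.6.
Expenditure moves from 191×159 = 30369 to 168.8×114.6 = 19344.48; change = -11024.52.

-11024.52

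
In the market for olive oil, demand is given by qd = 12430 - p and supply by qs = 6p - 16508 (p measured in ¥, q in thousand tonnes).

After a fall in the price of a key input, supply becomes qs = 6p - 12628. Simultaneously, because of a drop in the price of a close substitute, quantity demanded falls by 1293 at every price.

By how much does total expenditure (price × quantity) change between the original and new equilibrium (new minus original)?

Before the shock: 12430 - p = 6p - 16508 ⇒ 28938 = 7p ⇒ p = 4134, q = 8296.
After the shift, demand is qd = 11137 - p and supply is qs = 6p - 12628.
Equate the new curves: 11137 - p = 6p - 12628, giving 23765 = 7p, p = 3395, q = 7742.
Expenditure moves from 4134×8296 = 34295664 to 3395×7742 = 26284090; change = -8011574.

-8011574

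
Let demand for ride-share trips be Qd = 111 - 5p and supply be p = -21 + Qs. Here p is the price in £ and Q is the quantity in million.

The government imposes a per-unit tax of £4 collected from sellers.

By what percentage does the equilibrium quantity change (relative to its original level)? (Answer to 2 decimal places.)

-9.26

Initially, 111 - 5p = p + 21, so 90 = 6p and p = 15, Q = 36.
Since sellers keep the price net of the tax, the effective supply curve becomes Qs = p + 17.
Clearing the new market: 111 - 5p = p + 17, so p = 47/3 ≈ 15.6667 and Q = 98/3 ≈ 32.6667.
%ΔQ = (32.6667 − 36) / 36 × 100 = -9.26%.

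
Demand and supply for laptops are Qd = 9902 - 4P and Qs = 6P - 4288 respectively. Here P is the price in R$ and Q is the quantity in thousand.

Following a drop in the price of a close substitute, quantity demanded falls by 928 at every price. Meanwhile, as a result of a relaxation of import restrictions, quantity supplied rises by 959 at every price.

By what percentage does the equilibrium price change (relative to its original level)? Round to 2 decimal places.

Solve the original market: 9902 - 4P = 6P - 4288, hence P = 1419 and Q = 4226.
The shock moves the curves to Qd = 8974 - 4P and Qs = 6P - 3329.
Clearing the new market: 8974 - 4P = 6P - 3329, so P = 1230.3 and Q = 4052.8.
%ΔP = (1230.3 − 1419) / 1419 × 100 = -13.30%.

-13.30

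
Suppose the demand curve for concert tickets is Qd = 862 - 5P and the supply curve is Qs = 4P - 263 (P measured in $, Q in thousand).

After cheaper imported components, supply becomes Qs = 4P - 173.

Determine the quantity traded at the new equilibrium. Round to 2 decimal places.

Initially, 862 - 5P = 4P - 263, so 1125 = 9P and P = 125, Q = 237.
After the shift, demand is Qd = 862 - 5P and supply is Qs = 4P - 173.
Clearing the new market: 862 - 5P = 4P - 173, so P = 115 and Q = 287.

287.00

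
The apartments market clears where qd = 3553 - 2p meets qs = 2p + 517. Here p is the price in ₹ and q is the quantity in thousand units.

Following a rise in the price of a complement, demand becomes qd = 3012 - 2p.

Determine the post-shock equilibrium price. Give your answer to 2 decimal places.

623.75

Original equilibrium: 3553 - 2p = 2p + 517 gives 3036 = 4p, so p = 759 and q = 2035.
After the shift, demand is qd = 3012 - 2p and supply is qs = 2p + 517.
Equate the new curves: 3012 - 2p = 2p + 517, giving 2495 = 4p, p = 623.75, q = 1764.5.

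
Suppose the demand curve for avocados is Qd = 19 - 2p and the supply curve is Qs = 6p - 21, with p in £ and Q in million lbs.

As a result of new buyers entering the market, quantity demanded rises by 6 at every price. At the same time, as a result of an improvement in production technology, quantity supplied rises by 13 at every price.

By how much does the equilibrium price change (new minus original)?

Before the shock: 19 - 2p = 6p - 21 ⇒ 40 = 8p ⇒ p = 5, Q = 9.
After the shift, demand is Qd = 25 - 2p and supply is Qs = 6p - 8.
Clearing the new market: 25 - 2p = 6p - 8, so p = 4.125 and Q = 16.75.
Δp = 4.125 − 5 = -0.875.

-0.875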